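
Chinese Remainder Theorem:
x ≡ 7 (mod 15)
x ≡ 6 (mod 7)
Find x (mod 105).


M = 15*7 = 105
M1 = M/15 = 7, M2 = M/7 = 15
M1^(-1) mod 15 = 13, M2^(-1) mod 7 = 1
x = 7*7*13 + 6*15*1 = 727
727 mod 105 = 97
Check: 97 mod 15 = 7 ✓, 97 mod 7 = 6 ✓

x ≡ 97 (mod 105)


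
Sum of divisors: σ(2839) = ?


Divisors of 2839: 1, 17, 167, 2839
Sum = 1 + 17 + 167 + 2839 = 3024

σ(2839) = 3024


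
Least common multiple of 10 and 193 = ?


GCD(10, 193) = 1
LCM = 10*193/1 = 1930/1 = 1930

LCM = 1930


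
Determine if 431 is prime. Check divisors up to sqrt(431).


Check divisors up to sqrt(431) = 20.7605
No divisors found.
431 is prime.

Yes, 431 is prime


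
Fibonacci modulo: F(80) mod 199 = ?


F(k) mod 199 for k=1..80:
1, 1, 2, 3, 5, 8, 13, 21, 34, 55, 89, 144, 34, 178, 13, 191, 5, 196, 2, 198, 1, 0, 1, 1, 2, 3, 5, 8, 13, 21, 34, 55, 89, 144, 34, 178, 13, 191, 5, 196, 2, 198, 1, 0, 1, 1, 2, 3, 5, 8, 13, 21, 34, 55, 89, 144, 34, 178, 13, 191, 5, 196, 2, 198, 1, 0, 1, 1, 2, 3, 5, 8, 13, 21, 34, 55, 89, 144, 34, 178
F(80) mod 199 = 178


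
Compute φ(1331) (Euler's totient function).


1331 = 11^3
Prime factors: 11
φ(1331) = 1331 × (1-1/11)
= 1331 × 10/11 = 1210

φ(1331) = 1210


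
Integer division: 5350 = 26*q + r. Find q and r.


5350 = 26 * 205 + 20
Check: 5330 + 20 = 5350

q = 205, r = 20


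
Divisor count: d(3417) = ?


3417 = 3^1 × 17^1 × 67^1
d(3417) = (1+1) × (1+1) × (1+1) = 8

8 divisors


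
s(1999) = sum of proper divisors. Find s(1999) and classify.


Proper divisors: 1
Sum = 1 = 1
1 < 1999 → deficient

s(1999) = 1 (deficient)


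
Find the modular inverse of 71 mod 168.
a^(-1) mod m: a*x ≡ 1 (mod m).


Use the extended Euclidean algorithm on (168, 71); each row r = 168*s + 71*t:
r=168, s=1, t=0
r=71, s=0, t=1
q=2: r=26, s=1, t=-2   [168*(1) + 71*(-2) = 26]
q=2: r=19, s=-2, t=5   [168*(-2) + 71*(5) = 19]
q=1: r=7, s=3, t=-7   [168*(3) + 71*(-7) = 7]
q=2: r=5, s=-8, t=19   [168*(-8) + 71*(19) = 5]
q=1: r=2, s=11, t=-26   [168*(11) + 71*(-26) = 2]
q=2: r=1, s=-30, t=71   [168*(-30) + 71*(71) = 1]
q=2: r=0, s=71, t=-168   [168*(71) + 71*(-168) = 0]
GCD = 1 with t = 71, so 71*(71) ≡ 1 (mod 168)
Inverse = 71 mod 168 = 71
Check: 71 * 71 = 5041 ≡ 1 (mod 168)

71^(-1) ≡ 71 (mod 168)


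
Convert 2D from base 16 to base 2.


2D (base 16) = 45 (decimal)
45 (decimal) = 101101 (base 2)


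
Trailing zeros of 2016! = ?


floor(2016/5) = 403
floor(2016/25) = 80
floor(2016/125) = 16
floor(2016/625) = 3
Total = 502

502 trailing zeros


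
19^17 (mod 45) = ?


19^1 mod 45 = 19
19^2 mod 45 = 1
19^3 mod 45 = 19
19^4 mod 45 = 1
19^5 mod 45 = 19
19^6 mod 45 = 1
19^7 mod 45 = 19
19^8 mod 45 = 1
19^9 mod 45 = 19
19^10 mod 45 = 1
19^11 mod 45 = 19
19^12 mod 45 = 1
19^13 mod 45 = 19
19^14 mod 45 = 1
19^15 mod 45 = 19
19^16 mod 45 = 1
19^17 mod 45 = 19


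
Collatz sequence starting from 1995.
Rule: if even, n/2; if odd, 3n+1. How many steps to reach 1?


1995 → 5986 → 2993 → 8980 → 4490 → 2245 → 6736 → 3368 → 1684 → 842 → 421 → 1264 → 632 → 316 → 158 → 79 → 238 → 119 → 358 → 179 → 538 → 269 → 808 → 404 → 202 → 101 → 304 → 152 → 76 → 38 → 19 → 58 → 29 → 88 → 44 → 22 → 11 → 34 → 17 → 52 → 26 → 13 → 40 → 20 → 10 → 5 → 16 → 8 → 4 → 2 → 1
Total steps = 50

50 steps


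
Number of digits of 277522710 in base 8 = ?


277522710 in base 8 = 2042524426
Number of digits = 10

10 digits (base 8)


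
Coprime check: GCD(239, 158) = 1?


Euclidean algorithm:
239 = 1 * 158 + 81
158 = 1 * 81 + 77
81 = 1 * 77 + 4
77 = 19 * 4 + 1
4 = 4 * 1 + 0
GCD(239, 158) = 1

Yes, coprime (GCD = 1)


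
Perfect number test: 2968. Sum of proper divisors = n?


Proper divisors of 2968: 1, 2, 4, 7, 8, 14, 28, 53, 56, 106, 212, 371, 424, 742, 1484
Sum = 1 + 2 + 4 + 7 + 8 + 14 + 28 + 53 + 56 + 106 + 212 + 371 + 424 + 742 + 1484 = 3512

No, 2968 is not perfect (3512 ≠ 2968)


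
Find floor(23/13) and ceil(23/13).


23/13 = 1.7692
floor = 1
ceil = 2

floor = 1, ceil = 2


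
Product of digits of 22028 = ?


2 × 2 × 0 × 2 × 8 = 0


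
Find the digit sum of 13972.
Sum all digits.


1 + 3 + 9 + 7 + 2 = 22


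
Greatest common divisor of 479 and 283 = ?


479 = 1 * 283 + 196
283 = 1 * 196 + 87
196 = 2 * 87 + 22
87 = 3 * 22 + 21
22 = 1 * 21 + 1
21 = 21 * 1 + 0
GCD = 1


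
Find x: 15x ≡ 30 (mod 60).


GCD(15, 60) = 15 divides 30
Divide: 1x ≡ 2 (mod 4)
x ≡ 2 (mod 4)


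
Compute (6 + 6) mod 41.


6 + 6 = 12
12 mod 41 = 12


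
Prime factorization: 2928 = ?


2928 / 2 = 1464
1464 / 2 = 732
732 / 2 = 366
366 / 2 = 183
183 / 3 = 61
61 / 61 = 1
2928 = 2^4 × 3 × 61


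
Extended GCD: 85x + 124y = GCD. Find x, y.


Tabular extended Euclidean (each row: r = 85*s + 124*t):
r=85, s=1, t=0
r=124, s=0, t=1
q=0: r=85, s=1, t=0   [85*(1) + 124*(0) = 85]
q=1: r=39, s=-1, t=1   [85*(-1) + 124*(1) = 39]
q=2: r=7, s=3, t=-2   [85*(3) + 124*(-2) = 7]
q=5: r=4, s=-16, t=11   [85*(-16) + 124*(11) = 4]
q=1: r=3, s=19, t=-13   [85*(19) + 124*(-13) = 3]
q=1: r=1, s=-35, t=24   [85*(-35) + 124*(24) = 1]
q=3: r=0, s=124, t=-85   [85*(124) + 124*(-85) = 0]
GCD = 1; from the row with r=1: x=-35, y=24
Check: 85*(-35) + 124*(24) = -2975 + 2976 = 1

GCD = 1, x = -35, y = 24


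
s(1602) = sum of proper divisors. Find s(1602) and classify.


Proper divisors: 1, 2, 3, 6, 9, 18, 89, 178, 267, 534, 801
Sum = 1 + 2 + 3 + 6 + 9 + 18 + 89 + 178 + 267 + 534 + 801 = 1908
1908 > 1602 → abundant

s(1602) = 1908 (abundant)


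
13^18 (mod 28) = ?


13^1 mod 28 = 13
13^2 mod 28 = 1
13^3 mod 28 = 13
13^4 mod 28 = 1
13^5 mod 28 = 13
13^6 mod 28 = 1
13^7 mod 28 = 13
13^8 mod 28 = 1
13^9 mod 28 = 13
13^10 mod 28 = 1
13^11 mod 28 = 13
13^12 mod 28 = 1
13^13 mod 28 = 13
13^14 mod 28 = 1
13^15 mod 28 = 13
13^16 mod 28 = 1
13^17 mod 28 = 13
13^18 mod 28 = 1


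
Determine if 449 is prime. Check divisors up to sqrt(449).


Check divisors up to sqrt(449) = 21.1896
No divisors found.
449 is prime.

Yes, 449 is prime


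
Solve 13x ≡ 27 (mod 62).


GCD(13, 62) = 1, unique solution
a^(-1) mod 62 = 43
x = 43 * 27 mod 62 = 45

x ≡ 45 (mod 62)


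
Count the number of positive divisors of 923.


923 = 13^1 × 71^1
d(923) = (1+1) × (1+1) = 4

4 divisors


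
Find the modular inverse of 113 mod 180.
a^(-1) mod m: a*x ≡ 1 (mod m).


Use the extended Euclidean algorithm on (180, 113); each row r = 180*s + 113*t:
r=180, s=1, t=0
r=113, s=0, t=1
q=1: r=67, s=1, t=-1   [180*(1) + 113*(-1) = 67]
q=1: r=46, s=-1, t=2   [180*(-1) + 113*(2) = 46]
q=1: r=21, s=2, t=-3   [180*(2) + 113*(-3) = 21]
q=2: r=4, s=-5, t=8   [180*(-5) + 113*(8) = 4]
q=5: r=1, s=27, t=-43   [180*(27) + 113*(-43) = 1]
q=4: r=0, s=-113, t=180   [180*(-113) + 113*(180) = 0]
GCD = 1 with t = -43, so 113*(-43) ≡ 1 (mod 180)
Inverse = -43 mod 180 = 137
Check: 113 * 137 = 15481 ≡ 1 (mod 180)

113^(-1) ≡ 137 (mod 180)


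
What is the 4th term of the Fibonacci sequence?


Sequence: 1, 1, 2, 3
F(4) = 3


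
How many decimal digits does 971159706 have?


971159706 has 9 digits in base 10
floor(log10(971159706)) + 1 = floor(8.9873) + 1 = 9

9 digits (base 10)


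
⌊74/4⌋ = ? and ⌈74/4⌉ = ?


74/4 = 18.5000
floor = 18
ceil = 19

floor = 18, ceil = 19


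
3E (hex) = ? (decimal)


3E (base 16) = 62 (decimal)
62 (decimal) = 62 (base 10)


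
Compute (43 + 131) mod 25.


43 + 131 = 174
174 mod 25 = 24


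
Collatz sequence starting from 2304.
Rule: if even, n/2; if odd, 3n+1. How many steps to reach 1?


2304 → 1152 → 576 → 288 → 144 → 72 → 36 → 18 → 9 → 28 → 14 → 7 → 22 → 11 → 34 → 17 → 52 → 26 → 13 → 40 → 20 → 10 → 5 → 16 → 8 → 4 → 2 → 1
Total steps = 27

27 steps


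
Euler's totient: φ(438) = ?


438 = 2 × 3 × 73
Prime factors: 2, 3, 73
φ(438) = 438 × (1-1/2) × (1-1/3) × (1-1/73)
= 438 × 1/2 × 2/3 × 72/73 = 144

φ(438) = 144


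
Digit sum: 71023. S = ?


7 + 1 + 0 + 2 + 3 = 13


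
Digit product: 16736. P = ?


1 × 6 × 7 × 3 × 6 = 756


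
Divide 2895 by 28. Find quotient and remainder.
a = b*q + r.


2895 = 28 * 103 + 11
Check: 2884 + 11 = 2895

q = 103, r = 11


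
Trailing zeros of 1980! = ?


floor(1980/5) = 396
floor(1980/25) = 79
floor(1980/125) = 15
floor(1980/625) = 3
Total = 493

493 trailing zeros


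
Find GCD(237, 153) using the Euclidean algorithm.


237 = 1 * 153 + 84
153 = 1 * 84 + 69
84 = 1 * 69 + 15
69 = 4 * 15 + 9
15 = 1 * 9 + 6
9 = 1 * 6 + 3
6 = 2 * 3 + 0
GCD = 3


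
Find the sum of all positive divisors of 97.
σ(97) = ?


Divisors of 97: 1, 97
Sum = 1 + 97 = 98

σ(97) = 98


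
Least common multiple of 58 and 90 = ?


GCD(58, 90) = 2
LCM = 58*90/2 = 5220/2 = 2610

LCM = 2610


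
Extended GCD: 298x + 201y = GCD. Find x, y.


Tabular extended Euclidean (each row: r = 298*s + 201*t):
r=298, s=1, t=0
r=201, s=0, t=1
q=1: r=97, s=1, t=-1   [298*(1) + 201*(-1) = 97]
q=2: r=7, s=-2, t=3   [298*(-2) + 201*(3) = 7]
q=13: r=6, s=27, t=-40   [298*(27) + 201*(-40) = 6]
q=1: r=1, s=-29, t=43   [298*(-29) + 201*(43) = 1]
q=6: r=0, s=201, t=-298   [298*(201) + 201*(-298) = 0]
GCD = 1; from the row with r=1: x=-29, y=43
Check: 298*(-29) + 201*(43) = -8642 + 8643 = 1

GCD = 1, x = -29, y = 43


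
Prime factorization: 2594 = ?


2594 / 2 = 1297
1297 / 1297 = 1
2594 = 2 × 1297


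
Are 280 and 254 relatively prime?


Euclidean algorithm:
280 = 1 * 254 + 26
254 = 9 * 26 + 20
26 = 1 * 20 + 6
20 = 3 * 6 + 2
6 = 3 * 2 + 0
GCD(280, 254) = 2

No, not coprime (GCD = 2)


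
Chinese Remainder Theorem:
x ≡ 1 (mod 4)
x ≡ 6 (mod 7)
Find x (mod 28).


M = 4*7 = 28
M1 = M/4 = 7, M2 = M/7 = 4
M1^(-1) mod 4 = 3, M2^(-1) mod 7 = 2
x = 1*7*3 + 6*4*2 = 69
69 mod 28 = 13
Check: 13 mod 4 = 1 ✓, 13 mod 7 = 6 ✓

x ≡ 13 (mod 28)


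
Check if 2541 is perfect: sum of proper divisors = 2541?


Proper divisors of 2541: 1, 3, 7, 11, 21, 33, 77, 121, 231, 363, 847
Sum = 1 + 3 + 7 + 11 + 21 + 33 + 77 + 121 + 231 + 363 + 847 = 1715

No, 2541 is not perfect (1715 ≠ 2541)


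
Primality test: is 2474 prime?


2474 / 2 = 1237 (exact division)
2474 is NOT prime.

No, 2474 is not prime


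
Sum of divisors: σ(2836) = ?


Divisors of 2836: 1, 2, 4, 709, 1418, 2836
Sum = 1 + 2 + 4 + 709 + 1418 + 2836 = 4970

σ(2836) = 4970


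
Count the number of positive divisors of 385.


385 = 5^1 × 7^1 × 11^1
d(385) = (1+1) × (1+1) × (1+1) = 8

8 divisors


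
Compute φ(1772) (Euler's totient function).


1772 = 2^2 × 443
Prime factors: 2, 443
φ(1772) = 1772 × (1-1/2) × (1-1/443)
= 1772 × 1/2 × 442/443 = 884

φ(1772) = 884


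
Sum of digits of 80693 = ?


8 + 0 + 6 + 9 + 3 = 26


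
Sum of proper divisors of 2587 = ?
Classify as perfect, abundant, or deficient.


Proper divisors: 1, 13, 199
Sum = 1 + 13 + 199 = 213
213 < 2587 → deficient

s(2587) = 213 (deficient)


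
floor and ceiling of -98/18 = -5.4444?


-98/18 = -5.4444
floor = -6
ceil = -5

floor = -6, ceil = -5


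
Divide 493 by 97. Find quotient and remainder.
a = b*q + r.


493 = 97 * 5 + 8
Check: 485 + 8 = 493

q = 5, r = 8


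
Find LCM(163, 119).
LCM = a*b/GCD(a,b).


GCD(163, 119) = 1
LCM = 163*119/1 = 19397/1 = 19397

LCM = 19397


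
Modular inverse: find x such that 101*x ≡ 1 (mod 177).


Use the extended Euclidean algorithm on (177, 101); each row r = 177*s + 101*t:
r=177, s=1, t=0
r=101, s=0, t=1
q=1: r=76, s=1, t=-1   [177*(1) + 101*(-1) = 76]
q=1: r=25, s=-1, t=2   [177*(-1) + 101*(2) = 25]
q=3: r=1, s=4, t=-7   [177*(4) + 101*(-7) = 1]
q=25: r=0, s=-101, t=177   [177*(-101) + 101*(177) = 0]
GCD = 1 with t = -7, so 101*(-7) ≡ 1 (mod 177)
Inverse = -7 mod 177 = 170
Check: 101 * 170 = 17170 ≡ 1 (mod 177)

101^(-1) ≡ 170 (mod 177)


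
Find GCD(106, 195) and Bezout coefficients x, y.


Tabular extended Euclidean (each row: r = 106*s + 195*t):
r=106, s=1, t=0
r=195, s=0, t=1
q=0: r=106, s=1, t=0   [106*(1) + 195*(0) = 106]
q=1: r=89, s=-1, t=1   [106*(-1) + 195*(1) = 89]
q=1: r=17, s=2, t=-1   [106*(2) + 195*(-1) = 17]
q=5: r=4, s=-11, t=6   [106*(-11) + 195*(6) = 4]
q=4: r=1, s=46, t=-25   [106*(46) + 195*(-25) = 1]
q=4: r=0, s=-195, t=106   [106*(-195) + 195*(106) = 0]
GCD = 1; from the row with r=1: x=46, y=-25
Check: 106*(46) + 195*(-25) = 4876 - 4875 = 1

GCD = 1, x = 46, y = -25


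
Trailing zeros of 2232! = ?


floor(2232/5) = 446
floor(2232/25) = 89
floor(2232/125) = 17
floor(2232/625) = 3
Total = 555

555 trailing zeros


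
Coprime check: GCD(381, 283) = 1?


Euclidean algorithm:
381 = 1 * 283 + 98
283 = 2 * 98 + 87
98 = 1 * 87 + 11
87 = 7 * 11 + 10
11 = 1 * 10 + 1
10 = 10 * 1 + 0
GCD(381, 283) = 1

Yes, coprime (GCD = 1)


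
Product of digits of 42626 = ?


4 × 2 × 6 × 2 × 6 = 576


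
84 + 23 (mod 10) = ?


84 + 23 = 107
107 mod 10 = 7


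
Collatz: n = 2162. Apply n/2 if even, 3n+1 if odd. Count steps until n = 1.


2162 → 1081 → 3244 → 1622 → 811 → 2434 → 1217 → 3652 → 1826 → 913 → 2740 → 1370 → 685 → 2056 → 1028 → 514 → 257 → 772 → 386 → 193 → 580 → 290 → 145 → 436 → 218 → 109 → 328 → 164 → 82 → 41 → 124 → 62 → 31 → 94 → 47 → 142 → 71 → 214 → 107 → 322 → 161 → 484 → 242 → 121 → 364 → 182 → 91 → 274 → 137 → 412 → 206 → 103 → 310 → 155 → 466 → 233 → 700 → 350 → 175 → 526 → 263 → 790 → 395 → 1186 → 593 → 1780 → 890 → 445 → 1336 → 668 → 334 → 167 → 502 → 251 → 754 → 377 → 1132 → 566 → 283 → 850 → 425 → 1276 → 638 → 319 → 958 → 479 → 1438 → 719 → 2158 → 1079 → 3238 → 1619 → 4858 → 2429 → 7288 → 3644 → 1822 → 911 → 2734 → 1367 → 4102 → 2051 → 6154 → 3077 → 9232 → 4616 → 2308 → 1154 → 577 → 1732 → 866 → 433 → 1300 → 650 → 325 → 976 → 488 → 244 → 122 → 61 → 184 → 92 → 46 → 23 → 70 → 35 → 106 → 53 → 160 → 80 → 40 → 20 → 10 → 5 → 16 → 8 → 4 → 2 → 1
Total steps = 138

138 steps


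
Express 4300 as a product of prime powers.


4300 / 2 = 2150
2150 / 2 = 1075
1075 / 5 = 215
215 / 5 = 43
43 / 43 = 1
4300 = 2^2 × 5^2 × 43


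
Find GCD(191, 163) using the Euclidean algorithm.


191 = 1 * 163 + 28
163 = 5 * 28 + 23
28 = 1 * 23 + 5
23 = 4 * 5 + 3
5 = 1 * 3 + 2
3 = 1 * 2 + 1
2 = 2 * 1 + 0
GCD = 1


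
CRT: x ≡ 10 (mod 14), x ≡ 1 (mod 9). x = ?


M = 14*9 = 126
M1 = M/14 = 9, M2 = M/9 = 14
M1^(-1) mod 14 = 11, M2^(-1) mod 9 = 2
x = 10*9*11 + 1*14*2 = 1018
1018 mod 126 = 10
Check: 10 mod 14 = 10 ✓, 10 mod 9 = 1 ✓

x ≡ 10 (mod 126)


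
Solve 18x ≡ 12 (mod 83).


GCD(18, 83) = 1, unique solution
a^(-1) mod 83 = 60
x = 60 * 12 mod 83 = 56

x ≡ 56 (mod 83)


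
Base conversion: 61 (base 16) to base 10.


61 (base 16) = 97 (decimal)
97 (decimal) = 97 (base 10)


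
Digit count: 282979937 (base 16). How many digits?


282979937 in base 16 = 10DDEE61
Number of digits = 8

8 digits (base 16)


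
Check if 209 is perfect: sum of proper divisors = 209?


Proper divisors of 209: 1, 11, 19
Sum = 1 + 11 + 19 = 31

No, 209 is not perfect (31 ≠ 209)


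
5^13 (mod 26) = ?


5^1 mod 26 = 5
5^2 mod 26 = 25
5^3 mod 26 = 21
5^4 mod 26 = 1
5^5 mod 26 = 5
5^6 mod 26 = 25
5^7 mod 26 = 21
5^8 mod 26 = 1
5^9 mod 26 = 5
5^10 mod 26 = 25
5^11 mod 26 = 21
5^12 mod 26 = 1
5^13 mod 26 = 5


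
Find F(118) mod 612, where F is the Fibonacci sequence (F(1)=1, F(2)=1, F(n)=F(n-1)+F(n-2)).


F(k) mod 612 for k=1..118:
1, 1, 2, 3, 5, 8, 13, 21, 34, 55, 89, 144, 233, 377, 610, 375, 373, 136, 509, 33, 542, 575, 505, 468, 361, 217, 578, 183, 149, 332, 481, 201, 70, 271, 341, 0, 341, 341, 70, 411, 481, 280, 149, 429, 578, 395, 361, 144, 505, 37, 542, 579, 509, 476, 373, 237, 610, 235, 233, 468, 89, 557, 34, 591, 13, 604, 5, 609, 2, 611, 1, 0, 1, 1, 2, 3, 5, 8, 13, 21, 34, 55, 89, 144, 233, 377, 610, 375, 373, 136, 509, 33, 542, 575, 505, 468, 361, 217, 578, 183, 149, 332, 481, 201, 70, 271, 341, 0, 341, 341, 70, 411, 481, 280, 149, 429, 578, 395
F(118) mod 612 = 395


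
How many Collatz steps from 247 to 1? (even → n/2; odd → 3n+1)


247 → 742 → 371 → 1114 → 557 → 1672 → 836 → 418 → 209 → 628 → 314 → 157 → 472 → 236 → 118 → 59 → 178 → 89 → 268 → 134 → 67 → 202 → 101 → 304 → 152 → 76 → 38 → 19 → 58 → 29 → 88 → 44 → 22 → 11 → 34 → 17 → 52 → 26 → 13 → 40 → 20 → 10 → 5 → 16 → 8 → 4 → 2 → 1
Total steps = 47

47 steps


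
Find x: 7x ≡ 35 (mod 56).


GCD(7, 56) = 7 divides 35
Divide: 1x ≡ 5 (mod 8)
x ≡ 5 (mod 8)


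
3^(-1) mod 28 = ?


Use the extended Euclidean algorithm on (28, 3); each row r = 28*s + 3*t:
r=28, s=1, t=0
r=3, s=0, t=1
q=9: r=1, s=1, t=-9   [28*(1) + 3*(-9) = 1]
q=3: r=0, s=-3, t=28   [28*(-3) + 3*(28) = 0]
GCD = 1 with t = -9, so 3*(-9) ≡ 1 (mod 28)
Inverse = -9 mod 28 = 19
Check: 3 * 19 = 57 ≡ 1 (mod 28)

3^(-1) ≡ 19 (mod 28)


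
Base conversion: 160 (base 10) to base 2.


160 (base 10) = 160 (decimal)
160 (decimal) = 10100000 (base 2)


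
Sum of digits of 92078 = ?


9 + 2 + 0 + 7 + 8 = 26


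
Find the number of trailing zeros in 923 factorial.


floor(923/5) = 184
floor(923/25) = 36
floor(923/125) = 7
floor(923/625) = 1
Total = 228

228 trailing zeros


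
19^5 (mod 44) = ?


19^1 mod 44 = 19
19^2 mod 44 = 9
19^3 mod 44 = 39
19^4 mod 44 = 37
19^5 mod 44 = 43


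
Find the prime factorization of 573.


573 / 3 = 191
191 / 191 = 1
573 = 3 × 191


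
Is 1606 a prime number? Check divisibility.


1606 / 2 = 803 (exact division)
1606 is NOT prime.

No, 1606 is not prime


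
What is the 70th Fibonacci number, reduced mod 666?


F(k) mod 666 for k=1..70:
1, 1, 2, 3, 5, 8, 13, 21, 34, 55, 89, 144, 233, 377, 610, 321, 265, 586, 185, 105, 290, 395, 19, 414, 433, 181, 614, 129, 77, 206, 283, 489, 106, 595, 35, 630, 665, 629, 628, 591, 553, 478, 365, 177, 542, 53, 595, 648, 577, 559, 470, 363, 167, 530, 31, 561, 592, 487, 413, 234, 647, 215, 196, 411, 607, 352, 293, 645, 272, 251
F(70) mod 666 = 251


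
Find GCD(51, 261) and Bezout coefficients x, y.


Tabular extended Euclidean (each row: r = 51*s + 261*t):
r=51, s=1, t=0
r=261, s=0, t=1
q=0: r=51, s=1, t=0   [51*(1) + 261*(0) = 51]
q=5: r=6, s=-5, t=1   [51*(-5) + 261*(1) = 6]
q=8: r=3, s=41, t=-8   [51*(41) + 261*(-8) = 3]
q=2: r=0, s=-87, t=17   [51*(-87) + 261*(17) = 0]
GCD = 3; from the row with r=3: x=41, y=-8
Check: 51*(41) + 261*(-8) = 2091 - 2088 = 3

GCD = 3, x = 41, y = -8


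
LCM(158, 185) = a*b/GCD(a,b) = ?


GCD(158, 185) = 1
LCM = 158*185/1 = 29230/1 = 29230

LCM = 29230


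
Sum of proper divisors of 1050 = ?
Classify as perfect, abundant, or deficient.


Proper divisors: 1, 2, 3, 5, 6, 7, 10, 14, 15, 21, 25, 30, 35, 42, 50, 70, 75, 105, 150, 175, 210, 350, 525
Sum = 1 + 2 + 3 + 5 + 6 + 7 + 10 + 14 + 15 + 21 + 25 + 30 + 35 + 42 + 50 + 70 + 75 + 105 + 150 + 175 + 210 + 350 + 525 = 1926
1926 > 1050 → abundant

s(1050) = 1926 (abundant)


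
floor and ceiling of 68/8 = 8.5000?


68/8 = 8.5000
floor = 8
ceil = 9

floor = 8, ceil = 9


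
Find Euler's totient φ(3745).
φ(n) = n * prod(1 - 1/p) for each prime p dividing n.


3745 = 5 × 7 × 107
Prime factors: 5, 7, 107
φ(3745) = 3745 × (1-1/5) × (1-1/7) × (1-1/107)
= 3745 × 4/5 × 6/7 × 106/107 = 2544

φ(3745) = 2544


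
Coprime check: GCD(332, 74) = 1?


Euclidean algorithm:
332 = 4 * 74 + 36
74 = 2 * 36 + 2
36 = 18 * 2 + 0
GCD(332, 74) = 2

No, not coprime (GCD = 2)


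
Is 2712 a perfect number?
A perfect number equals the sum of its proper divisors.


Proper divisors of 2712: 1, 2, 3, 4, 6, 8, 12, 24, 113, 226, 339, 452, 678, 904, 1356
Sum = 1 + 2 + 3 + 4 + 6 + 8 + 12 + 24 + 113 + 226 + 339 + 452 + 678 + 904 + 1356 = 4128

No, 2712 is not perfect (4128 ≠ 2712)


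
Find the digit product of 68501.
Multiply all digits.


6 × 8 × 5 × 0 × 1 = 0


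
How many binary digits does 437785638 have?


437785638 in base 2 = 11010000110000001010000100110
Number of digits = 29

29 digits (base 2)


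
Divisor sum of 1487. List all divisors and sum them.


Divisors of 1487: 1, 1487
Sum = 1 + 1487 = 1488

σ(1487) = 1488


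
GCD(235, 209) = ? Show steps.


235 = 1 * 209 + 26
209 = 8 * 26 + 1
26 = 26 * 1 + 0
GCD = 1


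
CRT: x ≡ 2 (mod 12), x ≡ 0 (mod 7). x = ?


M = 12*7 = 84
M1 = M/12 = 7, M2 = M/7 = 12
M1^(-1) mod 12 = 7, M2^(-1) mod 7 = 3
x = 2*7*7 + 0*12*3 = 98
98 mod 84 = 14
Check: 14 mod 12 = 2 ✓, 14 mod 7 = 0 ✓

x ≡ 14 (mod 84)


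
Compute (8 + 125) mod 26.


8 + 125 = 133
133 mod 26 = 3


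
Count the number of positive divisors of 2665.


2665 = 5^1 × 13^1 × 41^1
d(2665) = (1+1) × (1+1) × (1+1) = 8

8 divisors


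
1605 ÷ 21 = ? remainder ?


1605 = 21 * 76 + 9
Check: 1596 + 9 = 1605

q = 76, r = 9


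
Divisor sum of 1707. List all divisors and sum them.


Divisors of 1707: 1, 3, 569, 1707
Sum = 1 + 3 + 569 + 1707 = 2280

σ(1707) = 2280


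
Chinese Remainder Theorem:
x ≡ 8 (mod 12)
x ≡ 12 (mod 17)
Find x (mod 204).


M = 12*17 = 204
M1 = M/12 = 17, M2 = M/17 = 12
M1^(-1) mod 12 = 5, M2^(-1) mod 17 = 10
x = 8*17*5 + 12*12*10 = 2120
2120 mod 204 = 80
Check: 80 mod 12 = 8 ✓, 80 mod 17 = 12 ✓

x ≡ 80 (mod 204)


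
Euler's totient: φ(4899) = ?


4899 = 3 × 23 × 71
Prime factors: 3, 23, 71
φ(4899) = 4899 × (1-1/3) × (1-1/23) × (1-1/71)
= 4899 × 2/3 × 22/23 × 70/71 = 3080

φ(4899) = 3080


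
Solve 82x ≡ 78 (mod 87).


GCD(82, 87) = 1, unique solution
a^(-1) mod 87 = 52
x = 52 * 78 mod 87 = 54

x ≡ 54 (mod 87)


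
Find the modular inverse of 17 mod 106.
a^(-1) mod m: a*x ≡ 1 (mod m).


Use the extended Euclidean algorithm on (106, 17); each row r = 106*s + 17*t:
r=106, s=1, t=0
r=17, s=0, t=1
q=6: r=4, s=1, t=-6   [106*(1) + 17*(-6) = 4]
q=4: r=1, s=-4, t=25   [106*(-4) + 17*(25) = 1]
q=4: r=0, s=17, t=-106   [106*(17) + 17*(-106) = 0]
GCD = 1 with t = 25, so 17*(25) ≡ 1 (mod 106)
Inverse = 25 mod 106 = 25
Check: 17 * 25 = 425 ≡ 1 (mod 106)

17^(-1) ≡ 25 (mod 106)


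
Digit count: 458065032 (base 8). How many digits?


458065032 in base 8 = 3323302210
Number of digits = 10

10 digits (base 8)


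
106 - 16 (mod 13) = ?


106 - 16 = 90
90 mod 13 = 12


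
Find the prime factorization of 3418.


3418 / 2 = 1709
1709 / 1709 = 1
3418 = 2 × 1709


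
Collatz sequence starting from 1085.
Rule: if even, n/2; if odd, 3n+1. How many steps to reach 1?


1085 → 3256 → 1628 → 814 → 407 → 1222 → 611 → 1834 → 917 → 2752 → 1376 → 688 → 344 → 172 → 86 → 43 → 130 → 65 → 196 → 98 → 49 → 148 → 74 → 37 → 112 → 56 → 28 → 14 → 7 → 22 → 11 → 34 → 17 → 52 → 26 → 13 → 40 → 20 → 10 → 5 → 16 → 8 → 4 → 2 → 1
Total steps = 44

44 steps


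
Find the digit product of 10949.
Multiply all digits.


1 × 0 × 9 × 4 × 9 = 0


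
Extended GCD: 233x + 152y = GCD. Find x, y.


Tabular extended Euclidean (each row: r = 233*s + 152*t):
r=233, s=1, t=0
r=152, s=0, t=1
q=1: r=81, s=1, t=-1   [233*(1) + 152*(-1) = 81]
q=1: r=71, s=-1, t=2   [233*(-1) + 152*(2) = 71]
q=1: r=10, s=2, t=-3   [233*(2) + 152*(-3) = 10]
q=7: r=1, s=-15, t=23   [233*(-15) + 152*(23) = 1]
q=10: r=0, s=152, t=-233   [233*(152) + 152*(-233) = 0]
GCD = 1; from the row with r=1: x=-15, y=23
Check: 233*(-15) + 152*(23) = -3495 + 3496 = 1

GCD = 1, x = -15, y = 23


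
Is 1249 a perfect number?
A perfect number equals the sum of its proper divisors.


Proper divisors of 1249: 1
Sum = 1 = 1

No, 1249 is not perfect (1 ≠ 1249)


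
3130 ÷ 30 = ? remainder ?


3130 = 30 * 104 + 10
Check: 3120 + 10 = 3130

q = 104, r = 10


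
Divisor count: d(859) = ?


859 = 859^1
d(859) = (1+1) = 2

2 divisors


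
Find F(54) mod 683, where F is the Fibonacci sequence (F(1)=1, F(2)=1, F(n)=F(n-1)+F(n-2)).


F(k) mod 683 for k=1..54:
1, 1, 2, 3, 5, 8, 13, 21, 34, 55, 89, 144, 233, 377, 610, 304, 231, 535, 83, 618, 18, 636, 654, 607, 578, 502, 397, 216, 613, 146, 76, 222, 298, 520, 135, 655, 107, 79, 186, 265, 451, 33, 484, 517, 318, 152, 470, 622, 409, 348, 74, 422, 496, 235
F(54) mod 683 = 235


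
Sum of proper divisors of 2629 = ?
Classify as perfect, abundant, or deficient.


Proper divisors: 1, 11, 239
Sum = 1 + 11 + 239 = 251
251 < 2629 → deficient

s(2629) = 251 (deficient)


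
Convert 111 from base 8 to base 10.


111 (base 8) = 73 (decimal)
73 (decimal) = 73 (base 10)


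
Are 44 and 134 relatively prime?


Euclidean algorithm:
134 = 3 * 44 + 2
44 = 22 * 2 + 0
GCD(44, 134) = 2

No, not coprime (GCD = 2)


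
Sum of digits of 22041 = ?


2 + 2 + 0 + 4 + 1 = 9


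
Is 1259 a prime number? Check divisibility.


Check divisors up to sqrt(1259) = 35.4824
No divisors found.
1259 is prime.

Yes, 1259 is prime


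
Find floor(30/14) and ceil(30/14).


30/14 = 2.1429
floor = 2
ceil = 3

floor = 2, ceil = 3


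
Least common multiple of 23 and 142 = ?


GCD(23, 142) = 1
LCM = 23*142/1 = 3266/1 = 3266

LCM = 3266


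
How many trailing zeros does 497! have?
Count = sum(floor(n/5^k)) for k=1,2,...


floor(497/5) = 99
floor(497/25) = 19
floor(497/125) = 3
Total = 121

121 trailing zeros


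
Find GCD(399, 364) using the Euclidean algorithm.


399 = 1 * 364 + 35
364 = 10 * 35 + 14
35 = 2 * 14 + 7
14 = 2 * 7 + 0
GCD = 7


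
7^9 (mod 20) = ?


7^1 mod 20 = 7
7^2 mod 20 = 9
7^3 mod 20 = 3
7^4 mod 20 = 1
7^5 mod 20 = 7
7^6 mod 20 = 9
7^7 mod 20 = 3
7^8 mod 20 = 1
7^9 mod 20 = 7


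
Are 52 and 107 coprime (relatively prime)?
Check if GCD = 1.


Euclidean algorithm:
107 = 2 * 52 + 3
52 = 17 * 3 + 1
3 = 3 * 1 + 0
GCD(52, 107) = 1

Yes, coprime (GCD = 1)


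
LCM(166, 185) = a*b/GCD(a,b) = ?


GCD(166, 185) = 1
LCM = 166*185/1 = 30710/1 = 30710

LCM = 30710


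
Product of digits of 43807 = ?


4 × 3 × 8 × 0 × 7 = 0


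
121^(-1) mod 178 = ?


Use the extended Euclidean algorithm on (178, 121); each row r = 178*s + 121*t:
r=178, s=1, t=0
r=121, s=0, t=1
q=1: r=57, s=1, t=-1   [178*(1) + 121*(-1) = 57]
q=2: r=7, s=-2, t=3   [178*(-2) + 121*(3) = 7]
q=8: r=1, s=17, t=-25   [178*(17) + 121*(-25) = 1]
q=7: r=0, s=-121, t=178   [178*(-121) + 121*(178) = 0]
GCD = 1 with t = -25, so 121*(-25) ≡ 1 (mod 178)
Inverse = -25 mod 178 = 153
Check: 121 * 153 = 18513 ≡ 1 (mod 178)

121^(-1) ≡ 153 (mod 178)


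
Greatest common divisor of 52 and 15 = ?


52 = 3 * 15 + 7
15 = 2 * 7 + 1
7 = 7 * 1 + 0
GCD = 1


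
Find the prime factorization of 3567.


3567 / 3 = 1189
1189 / 29 = 41
41 / 41 = 1
3567 = 3 × 29 × 41


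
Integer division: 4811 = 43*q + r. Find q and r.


4811 = 43 * 111 + 38
Check: 4773 + 38 = 4811

q = 111, r = 38


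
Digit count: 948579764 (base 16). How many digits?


948579764 in base 16 = 388A2DB4
Number of digits = 8

8 digits (base 16)


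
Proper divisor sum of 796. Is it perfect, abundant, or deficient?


Proper divisors: 1, 2, 4, 199, 398
Sum = 1 + 2 + 4 + 199 + 398 = 604
604 < 796 → deficient

s(796) = 604 (deficient)


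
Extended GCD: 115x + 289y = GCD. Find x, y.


Tabular extended Euclidean (each row: r = 115*s + 289*t):
r=115, s=1, t=0
r=289, s=0, t=1
q=0: r=115, s=1, t=0   [115*(1) + 289*(0) = 115]
q=2: r=59, s=-2, t=1   [115*(-2) + 289*(1) = 59]
q=1: r=56, s=3, t=-1   [115*(3) + 289*(-1) = 56]
q=1: r=3, s=-5, t=2   [115*(-5) + 289*(2) = 3]
q=18: r=2, s=93, t=-37   [115*(93) + 289*(-37) = 2]
q=1: r=1, s=-98, t=39   [115*(-98) + 289*(39) = 1]
q=2: r=0, s=289, t=-115   [115*(289) + 289*(-115) = 0]
GCD = 1; from the row with r=1: x=-98, y=39
Check: 115*(-98) + 289*(39) = -11270 + 11271 = 1

GCD = 1, x = -98, y = 39


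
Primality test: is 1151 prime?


Check divisors up to sqrt(1151) = 33.9264
No divisors found.
1151 is prime.

Yes, 1151 is prime


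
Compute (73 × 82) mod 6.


73 × 82 = 5986
5986 mod 6 = 4


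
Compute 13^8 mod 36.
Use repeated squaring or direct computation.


13^1 mod 36 = 13
13^2 mod 36 = 25
13^3 mod 36 = 1
13^4 mod 36 = 13
13^5 mod 36 = 25
13^6 mod 36 = 1
13^7 mod 36 = 13
13^8 mod 36 = 25


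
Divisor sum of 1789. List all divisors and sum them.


Divisors of 1789: 1, 1789
Sum = 1 + 1789 = 1790

σ(1789) = 1790


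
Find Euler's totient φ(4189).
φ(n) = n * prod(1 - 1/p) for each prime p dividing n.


4189 = 59 × 71
Prime factors: 59, 71
φ(4189) = 4189 × (1-1/59) × (1-1/71)
= 4189 × 58/59 × 70/71 = 4060

φ(4189) = 4060


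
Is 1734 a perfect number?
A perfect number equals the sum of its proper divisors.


Proper divisors of 1734: 1, 2, 3, 6, 17, 34, 51, 102, 289, 578, 867
Sum = 1 + 2 + 3 + 6 + 17 + 34 + 51 + 102 + 289 + 578 + 867 = 1950

No, 1734 is not perfect (1950 ≠ 1734)


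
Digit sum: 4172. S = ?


4 + 1 + 7 + 2 = 14


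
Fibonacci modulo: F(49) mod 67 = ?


F(k) mod 67 for k=1..49:
1, 1, 2, 3, 5, 8, 13, 21, 34, 55, 22, 10, 32, 42, 7, 49, 56, 38, 27, 65, 25, 23, 48, 4, 52, 56, 41, 30, 4, 34, 38, 5, 43, 48, 24, 5, 29, 34, 63, 30, 26, 56, 15, 4, 19, 23, 42, 65, 40
F(49) mod 67 = 40


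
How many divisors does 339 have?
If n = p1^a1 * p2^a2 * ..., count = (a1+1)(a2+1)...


339 = 3^1 × 113^1
d(339) = (1+1) × (1+1) = 4

4 divisors


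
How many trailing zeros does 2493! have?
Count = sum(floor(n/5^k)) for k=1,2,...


floor(2493/5) = 498
floor(2493/25) = 99
floor(2493/125) = 19
floor(2493/625) = 3
Total = 619

619 trailing zeros


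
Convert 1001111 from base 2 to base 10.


1001111 (base 2) = 79 (decimal)
79 (decimal) = 79 (base 10)


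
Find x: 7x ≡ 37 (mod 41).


GCD(7, 41) = 1, unique solution
a^(-1) mod 41 = 6
x = 6 * 37 mod 41 = 17

x ≡ 17 (mod 41)


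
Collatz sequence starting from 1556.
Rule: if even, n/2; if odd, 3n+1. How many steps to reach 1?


1556 → 778 → 389 → 1168 → 584 → 292 → 146 → 73 → 220 → 110 → 55 → 166 → 83 → 250 → 125 → 376 → 188 → 94 → 47 → 142 → 71 → 214 → 107 → 322 → 161 → 484 → 242 → 121 → 364 → 182 → 91 → 274 → 137 → 412 → 206 → 103 → 310 → 155 → 466 → 233 → 700 → 350 → 175 → 526 → 263 → 790 → 395 → 1186 → 593 → 1780 → 890 → 445 → 1336 → 668 → 334 → 167 → 502 → 251 → 754 → 377 → 1132 → 566 → 283 → 850 → 425 → 1276 → 638 → 319 → 958 → 479 → 1438 → 719 → 2158 → 1079 → 3238 → 1619 → 4858 → 2429 → 7288 → 3644 → 1822 → 911 → 2734 → 1367 → 4102 → 2051 → 6154 → 3077 → 9232 → 4616 → 2308 → 1154 → 577 → 1732 → 866 → 433 → 1300 → 650 → 325 → 976 → 488 → 244 → 122 → 61 → 184 → 92 → 46 → 23 → 70 → 35 → 106 → 53 → 160 → 80 → 40 → 20 → 10 → 5 → 16 → 8 → 4 → 2 → 1
Total steps = 122

122 steps


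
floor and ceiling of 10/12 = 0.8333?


10/12 = 0.8333
floor = 0
ceil = 1

floor = 0, ceil = 1


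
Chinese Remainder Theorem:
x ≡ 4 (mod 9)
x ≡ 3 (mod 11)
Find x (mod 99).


M = 9*11 = 99
M1 = M/9 = 11, M2 = M/11 = 9
M1^(-1) mod 9 = 5, M2^(-1) mod 11 = 5
x = 4*11*5 + 3*9*5 = 355
355 mod 99 = 58
Check: 58 mod 9 = 4 ✓, 58 mod 11 = 3 ✓

x ≡ 58 (mod 99)


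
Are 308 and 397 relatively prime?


Euclidean algorithm:
397 = 1 * 308 + 89
308 = 3 * 89 + 41
89 = 2 * 41 + 7
41 = 5 * 7 + 6
7 = 1 * 6 + 1
6 = 6 * 1 + 0
GCD(308, 397) = 1

Yes, coprime (GCD = 1)


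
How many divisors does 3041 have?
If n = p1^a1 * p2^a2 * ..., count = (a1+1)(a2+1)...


3041 = 3041^1
d(3041) = (1+1) = 2

2 divisors


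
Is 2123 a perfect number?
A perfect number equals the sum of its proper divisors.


Proper divisors of 2123: 1, 11, 193
Sum = 1 + 11 + 193 = 205

No, 2123 is not perfect (205 ≠ 2123)


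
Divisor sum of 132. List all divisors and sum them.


Divisors of 132: 1, 2, 3, 4, 6, 11, 12, 22, 33, 44, 66, 132
Sum = 1 + 2 + 3 + 4 + 6 + 11 + 12 + 22 + 33 + 44 + 66 + 132 = 336

σ(132) = 336


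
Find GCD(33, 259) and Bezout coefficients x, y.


Tabular extended Euclidean (each row: r = 33*s + 259*t):
r=33, s=1, t=0
r=259, s=0, t=1
q=0: r=33, s=1, t=0   [33*(1) + 259*(0) = 33]
q=7: r=28, s=-7, t=1   [33*(-7) + 259*(1) = 28]
q=1: r=5, s=8, t=-1   [33*(8) + 259*(-1) = 5]
q=5: r=3, s=-47, t=6   [33*(-47) + 259*(6) = 3]
q=1: r=2, s=55, t=-7   [33*(55) + 259*(-7) = 2]
q=1: r=1, s=-102, t=13   [33*(-102) + 259*(13) = 1]
q=2: r=0, s=259, t=-33   [33*(259) + 259*(-33) = 0]
GCD = 1; from the row with r=1: x=-102, y=13
Check: 33*(-102) + 259*(13) = -3366 + 3367 = 1

GCD = 1, x = -102, y = 13


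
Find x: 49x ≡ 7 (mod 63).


GCD(49, 63) = 7 divides 7
Divide: 7x ≡ 1 (mod 9)
x ≡ 4 (mod 9)


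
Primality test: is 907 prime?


Check divisors up to sqrt(907) = 30.1164
No divisors found.
907 is prime.

Yes, 907 is prime


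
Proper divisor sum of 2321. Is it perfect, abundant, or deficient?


Proper divisors: 1, 11, 211
Sum = 1 + 11 + 211 = 223
223 < 2321 → deficient

s(2321) = 223 (deficient)


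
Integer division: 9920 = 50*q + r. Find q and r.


9920 = 50 * 198 + 20
Check: 9900 + 20 = 9920

q = 198, r = 20


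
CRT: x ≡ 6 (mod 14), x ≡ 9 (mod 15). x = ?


M = 14*15 = 210
M1 = M/14 = 15, M2 = M/15 = 14
M1^(-1) mod 14 = 1, M2^(-1) mod 15 = 14
x = 6*15*1 + 9*14*14 = 1854
1854 mod 210 = 174
Check: 174 mod 14 = 6 ✓, 174 mod 15 = 9 ✓

x ≡ 174 (mod 210)


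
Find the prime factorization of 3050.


3050 / 2 = 1525
1525 / 5 = 305
305 / 5 = 61
61 / 61 = 1
3050 = 2 × 5^2 × 61


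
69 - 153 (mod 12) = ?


69 - 153 = -84
-84 mod 12 = 0


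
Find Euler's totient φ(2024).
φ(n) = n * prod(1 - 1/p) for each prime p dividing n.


2024 = 2^3 × 11 × 23
Prime factors: 2, 11, 23
φ(2024) = 2024 × (1-1/2) × (1-1/11) × (1-1/23)
= 2024 × 1/2 × 10/11 × 22/23 = 880

φ(2024) = 880


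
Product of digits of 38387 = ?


3 × 8 × 3 × 8 × 7 = 4032


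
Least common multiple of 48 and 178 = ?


GCD(48, 178) = 2
LCM = 48*178/2 = 8544/2 = 4272

LCM = 4272


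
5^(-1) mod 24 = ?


Use the extended Euclidean algorithm on (24, 5); each row r = 24*s + 5*t:
r=24, s=1, t=0
r=5, s=0, t=1
q=4: r=4, s=1, t=-4   [24*(1) + 5*(-4) = 4]
q=1: r=1, s=-1, t=5   [24*(-1) + 5*(5) = 1]
q=4: r=0, s=5, t=-24   [24*(5) + 5*(-24) = 0]
GCD = 1 with t = 5, so 5*(5) ≡ 1 (mod 24)
Inverse = 5 mod 24 = 5
Check: 5 * 5 = 25 ≡ 1 (mod 24)

5^(-1) ≡ 5 (mod 24)


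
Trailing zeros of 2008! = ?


floor(2008/5) = 401
floor(2008/25) = 80
floor(2008/125) = 16
floor(2008/625) = 3
Total = 500

500 trailing zeros


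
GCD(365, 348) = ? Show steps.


365 = 1 * 348 + 17
348 = 20 * 17 + 8
17 = 2 * 8 + 1
8 = 8 * 1 + 0
GCD = 1


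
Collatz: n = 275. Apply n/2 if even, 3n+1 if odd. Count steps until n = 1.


275 → 826 → 413 → 1240 → 620 → 310 → 155 → 466 → 233 → 700 → 350 → 175 → 526 → 263 → 790 → 395 → 1186 → 593 → 1780 → 890 → 445 → 1336 → 668 → 334 → 167 → 502 → 251 → 754 → 377 → 1132 → 566 → 283 → 850 → 425 → 1276 → 638 → 319 → 958 → 479 → 1438 → 719 → 2158 → 1079 → 3238 → 1619 → 4858 → 2429 → 7288 → 3644 → 1822 → 911 → 2734 → 1367 → 4102 → 2051 → 6154 → 3077 → 9232 → 4616 → 2308 → 1154 → 577 → 1732 → 866 → 433 → 1300 → 650 → 325 → 976 → 488 → 244 → 122 → 61 → 184 → 92 → 46 → 23 → 70 → 35 → 106 → 53 → 160 → 80 → 40 → 20 → 10 → 5 → 16 → 8 → 4 → 2 → 1
Total steps = 91

91 steps


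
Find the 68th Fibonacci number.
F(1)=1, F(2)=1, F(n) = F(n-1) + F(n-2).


Sequence: 1, 1, 2, 3, 5, 8, 13, 21, 34, 55, 89, 144, 233, 377, 610, 987, 1597, 2584, 4181, 6765, 10946, 17711, 28657, 46368, 75025, 121393, 196418, 317811, 514229, 832040, 1346269, 2178309, 3524578, 5702887, 9227465, 14930352, 24157817, 39088169, 63245986, 102334155, 165580141, 267914296, 433494437, 701408733, 1134903170, 1836311903, 2971215073, 4807526976, 7778742049, 12586269025, 20365011074, 32951280099, 53316291173, 86267571272, 139583862445, 225851433717, 365435296162, 591286729879, 956722026041, 1548008755920, 2504730781961, 4052739537881, 6557470319842, 10610209857723, 17167680177565, 27777890035288, 44945570212853, 72723460248141
F(68) = 72723460248141


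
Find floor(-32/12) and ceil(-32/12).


-32/12 = -2.6667
floor = -3
ceil = -2

floor = -3, ceil = -2


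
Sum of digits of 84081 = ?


8 + 4 + 0 + 8 + 1 = 21


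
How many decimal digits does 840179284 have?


840179284 has 9 digits in base 10
floor(log10(840179284)) + 1 = floor(8.9244) + 1 = 9

9 digits (base 10)


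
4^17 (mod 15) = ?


4^1 mod 15 = 4
4^2 mod 15 = 1
4^3 mod 15 = 4
4^4 mod 15 = 1
4^5 mod 15 = 4
4^6 mod 15 = 1
4^7 mod 15 = 4
4^8 mod 15 = 1
4^9 mod 15 = 4
4^10 mod 15 = 1
4^11 mod 15 = 4
4^12 mod 15 = 1
4^13 mod 15 = 4
4^14 mod 15 = 1
4^15 mod 15 = 4
4^16 mod 15 = 1
4^17 mod 15 = 4


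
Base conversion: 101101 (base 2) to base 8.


101101 (base 2) = 45 (decimal)
45 (decimal) = 55 (base 8)


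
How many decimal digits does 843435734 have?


843435734 has 9 digits in base 10
floor(log10(843435734)) + 1 = floor(8.9261) + 1 = 9

9 digits (base 10)


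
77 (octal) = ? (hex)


77 (base 8) = 63 (decimal)
63 (decimal) = 3F (base 16)


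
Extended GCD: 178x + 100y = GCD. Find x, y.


Tabular extended Euclidean (each row: r = 178*s + 100*t):
r=178, s=1, t=0
r=100, s=0, t=1
q=1: r=78, s=1, t=-1   [178*(1) + 100*(-1) = 78]
q=1: r=22, s=-1, t=2   [178*(-1) + 100*(2) = 22]
q=3: r=12, s=4, t=-7   [178*(4) + 100*(-7) = 12]
q=1: r=10, s=-5, t=9   [178*(-5) + 100*(9) = 10]
q=1: r=2, s=9, t=-16   [178*(9) + 100*(-16) = 2]
q=5: r=0, s=-50, t=89   [178*(-50) + 100*(89) = 0]
GCD = 2; from the row with r=2: x=9, y=-16
Check: 178*(9) + 100*(-16) = 1602 - 1600 = 2

GCD = 2, x = 9, y = -16


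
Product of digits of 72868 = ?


7 × 2 × 8 × 6 × 8 = 5376


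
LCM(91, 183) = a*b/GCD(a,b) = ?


GCD(91, 183) = 1
LCM = 91*183/1 = 16653/1 = 16653

LCM = 16653


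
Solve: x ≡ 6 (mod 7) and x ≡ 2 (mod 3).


M = 7*3 = 21
M1 = M/7 = 3, M2 = M/3 = 7
M1^(-1) mod 7 = 5, M2^(-1) mod 3 = 1
x = 6*3*5 + 2*7*1 = 104
104 mod 21 = 20
Check: 20 mod 7 = 6 ✓, 20 mod 3 = 2 ✓

x ≡ 20 (mod 21)


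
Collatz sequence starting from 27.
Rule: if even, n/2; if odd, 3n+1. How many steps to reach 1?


27 → 82 → 41 → 124 → 62 → 31 → 94 → 47 → 142 → 71 → 214 → 107 → 322 → 161 → 484 → 242 → 121 → 364 → 182 → 91 → 274 → 137 → 412 → 206 → 103 → 310 → 155 → 466 → 233 → 700 → 350 → 175 → 526 → 263 → 790 → 395 → 1186 → 593 → 1780 → 890 → 445 → 1336 → 668 → 334 → 167 → 502 → 251 → 754 → 377 → 1132 → 566 → 283 → 850 → 425 → 1276 → 638 → 319 → 958 → 479 → 1438 → 719 → 2158 → 1079 → 3238 → 1619 → 4858 → 2429 → 7288 → 3644 → 1822 → 911 → 2734 → 1367 → 4102 → 2051 → 6154 → 3077 → 9232 → 4616 → 2308 → 1154 → 577 → 1732 → 866 → 433 → 1300 → 650 → 325 → 976 → 488 → 244 → 122 → 61 → 184 → 92 → 46 → 23 → 70 → 35 → 106 → 53 → 160 → 80 → 40 → 20 → 10 → 5 → 16 → 8 → 4 → 2 → 1
Total steps = 111

111 steps


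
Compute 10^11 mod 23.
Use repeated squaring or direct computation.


10^1 mod 23 = 10
10^2 mod 23 = 8
10^3 mod 23 = 11
10^4 mod 23 = 18
10^5 mod 23 = 19
10^6 mod 23 = 6
10^7 mod 23 = 14
10^8 mod 23 = 2
10^9 mod 23 = 20
10^10 mod 23 = 16
10^11 mod 23 = 22
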